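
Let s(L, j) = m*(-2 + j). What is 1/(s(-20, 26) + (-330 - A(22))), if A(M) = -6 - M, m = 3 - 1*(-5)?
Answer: -1/110 ≈ -0.0090909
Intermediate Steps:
m = 8 (m = 3 + 5 = 8)
s(L, j) = -16 + 8*j (s(L, j) = 8*(-2 + j) = -16 + 8*j)
1/(s(-20, 26) + (-330 - A(22))) = 1/((-16 + 8*26) + (-330 - (-6 - 1*22))) = 1/((-16 + 208) + (-330 - (-6 - 22))) = 1/(192 + (-330 - 1*(-28))) = 1/(192 + (-330 + 28)) = 1/(192 - 302) = 1/(-110) = -1/110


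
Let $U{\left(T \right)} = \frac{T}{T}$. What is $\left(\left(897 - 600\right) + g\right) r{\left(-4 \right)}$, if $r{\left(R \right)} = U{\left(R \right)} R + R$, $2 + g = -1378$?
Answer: $8664$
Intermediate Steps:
$g = -1380$ ($g = -2 - 1378 = -1380$)
$U{\left(T \right)} = 1$
$r{\left(R \right)} = 2 R$ ($r{\left(R \right)} = 1 R + R = R + R = 2 R$)
$\left(\left(897 - 600\right) + g\right) r{\left(-4 \right)} = \left(\left(897 - 600\right) - 1380\right) 2 \left(-4\right) = \left(297 - 1380\right) \left(-8\right) = \left(-1083\right) \left(-8\right) = 8664$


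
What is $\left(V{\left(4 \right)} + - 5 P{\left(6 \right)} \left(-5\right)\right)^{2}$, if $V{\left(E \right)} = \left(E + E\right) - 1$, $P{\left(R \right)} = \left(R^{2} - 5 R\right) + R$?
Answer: $94249$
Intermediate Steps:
$P{\left(R \right)} = R^{2} - 4 R$
$V{\left(E \right)} = -1 + 2 E$ ($V{\left(E \right)} = 2 E - 1 = -1 + 2 E$)
$\left(V{\left(4 \right)} + - 5 P{\left(6 \right)} \left(-5\right)\right)^{2} = \left(\left(-1 + 2 \cdot 4\right) + - 5 \cdot 6 \left(-4 + 6\right) \left(-5\right)\right)^{2} = \left(\left(-1 + 8\right) + - 5 \cdot 6 \cdot 2 \left(-5\right)\right)^{2} = \left(7 + \left(-5\right) 12 \left(-5\right)\right)^{2} = \left(7 - -300\right)^{2} = \left(7 + 300\right)^{2} = 307^{2} = 94249$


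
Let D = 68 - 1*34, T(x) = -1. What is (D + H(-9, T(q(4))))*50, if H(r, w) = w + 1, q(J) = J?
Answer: 1700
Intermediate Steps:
H(r, w) = 1 + w
D = 34 (D = 68 - 34 = 34)
(D + H(-9, T(q(4))))*50 = (34 + (1 - 1))*50 = (34 + 0)*50 = 34*50 = 1700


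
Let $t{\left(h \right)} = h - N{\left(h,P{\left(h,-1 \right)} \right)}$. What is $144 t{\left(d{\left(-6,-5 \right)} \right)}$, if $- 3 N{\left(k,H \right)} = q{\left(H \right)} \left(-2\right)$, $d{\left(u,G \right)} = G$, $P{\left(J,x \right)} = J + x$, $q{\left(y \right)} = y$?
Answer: $-144$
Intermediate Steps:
$N{\left(k,H \right)} = \frac{2 H}{3}$ ($N{\left(k,H \right)} = - \frac{H \left(-2\right)}{3} = - \frac{\left(-2\right) H}{3} = \frac{2 H}{3}$)
$t{\left(h \right)} = \frac{2}{3} + \frac{h}{3}$ ($t{\left(h \right)} = h - \frac{2 \left(h - 1\right)}{3} = h - \frac{2 \left(-1 + h\right)}{3} = h - \left(- \frac{2}{3} + \frac{2 h}{3}\right) = \frac{2}{3} + \frac{h}{3}$)
$144 t{\left(d{\left(-6,-5 \right)} \right)} = 144 \left(\frac{2}{3} + \frac{1}{3} \left(-5\right)\right) = 144 \left(\frac{2}{3} - \frac{5}{3}\right) = 144 \left(-1\right) = -144$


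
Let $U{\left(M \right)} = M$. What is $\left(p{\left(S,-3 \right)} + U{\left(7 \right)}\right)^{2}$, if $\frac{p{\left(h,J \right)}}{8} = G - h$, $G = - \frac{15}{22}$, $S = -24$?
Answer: $\frac{4532641}{121} \approx 37460.0$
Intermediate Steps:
$G = - \frac{15}{22}$ ($G = \left(-15\right) \frac{1}{22} = - \frac{15}{22} \approx -0.68182$)
$p{\left(h,J \right)} = - \frac{60}{11} - 8 h$ ($p{\left(h,J \right)} = 8 \left(- \frac{15}{22} - h\right) = - \frac{60}{11} - 8 h$)
$\left(p{\left(S,-3 \right)} + U{\left(7 \right)}\right)^{2} = \left(\left(- \frac{60}{11} - -192\right) + 7\right)^{2} = \left(\left(- \frac{60}{11} + 192\right) + 7\right)^{2} = \left(\frac{2052}{11} + 7\right)^{2} = \left(\frac{2129}{11}\right)^{2} = \frac{4532641}{121}$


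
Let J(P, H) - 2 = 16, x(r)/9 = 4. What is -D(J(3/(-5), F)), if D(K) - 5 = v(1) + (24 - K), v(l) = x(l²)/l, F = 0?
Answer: -47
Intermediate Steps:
x(r) = 36 (x(r) = 9*4 = 36)
J(P, H) = 18 (J(P, H) = 2 + 16 = 18)
v(l) = 36/l
D(K) = 65 - K (D(K) = 5 + (36/1 + (24 - K)) = 5 + (36*1 + (24 - K)) = 5 + (36 + (24 - K)) = 5 + (60 - K) = 65 - K)
-D(J(3/(-5), F)) = -(65 - 1*18) = -(65 - 18) = -1*47 = -47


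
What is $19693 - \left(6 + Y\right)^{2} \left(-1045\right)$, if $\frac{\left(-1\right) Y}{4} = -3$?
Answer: $358273$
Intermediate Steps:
$Y = 12$ ($Y = \left(-4\right) \left(-3\right) = 12$)
$19693 - \left(6 + Y\right)^{2} \left(-1045\right) = 19693 - \left(6 + 12\right)^{2} \left(-1045\right) = 19693 - 18^{2} \left(-1045\right) = 19693 - 324 \left(-1045\right) = 19693 - -338580 = 19693 + 338580 = 358273$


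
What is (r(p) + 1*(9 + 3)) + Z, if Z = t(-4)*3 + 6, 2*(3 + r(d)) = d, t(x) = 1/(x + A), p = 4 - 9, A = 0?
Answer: 47/4 ≈ 11.750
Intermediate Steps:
p = -5
t(x) = 1/x (t(x) = 1/(x + 0) = 1/x)
r(d) = -3 + d/2
Z = 21/4 (Z = 3/(-4) + 6 = -¼*3 + 6 = -¾ + 6 = 21/4 ≈ 5.2500)
(r(p) + 1*(9 + 3)) + Z = ((-3 + (½)*(-5)) + 1*(9 + 3)) + 21/4 = ((-3 - 5/2) + 1*12) + 21/4 = (-11/2 + 12) + 21/4 = 13/2 + 21/4 = 47/4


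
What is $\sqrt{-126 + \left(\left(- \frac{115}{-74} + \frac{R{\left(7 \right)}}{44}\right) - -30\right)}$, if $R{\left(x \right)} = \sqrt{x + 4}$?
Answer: $\frac{\sqrt{-62579506 + 15059 \sqrt{11}}}{814} \approx 9.7144 i$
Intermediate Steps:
$R{\left(x \right)} = \sqrt{4 + x}$
$\sqrt{-126 + \left(\left(- \frac{115}{-74} + \frac{R{\left(7 \right)}}{44}\right) - -30\right)} = \sqrt{-126 + \left(\left(- \frac{115}{-74} + \frac{\sqrt{4 + 7}}{44}\right) - -30\right)} = \sqrt{-126 + \left(\left(\left(-115\right) \left(- \frac{1}{74}\right) + \sqrt{11} \cdot \frac{1}{44}\right) + 30\right)} = \sqrt{-126 + \left(\left(\frac{115}{74} + \frac{\sqrt{11}}{44}\right) + 30\right)} = \sqrt{-126 + \left(\frac{2335}{74} + \frac{\sqrt{11}}{44}\right)} = \sqrt{- \frac{6989}{74} + \frac{\sqrt{11}}{44}}$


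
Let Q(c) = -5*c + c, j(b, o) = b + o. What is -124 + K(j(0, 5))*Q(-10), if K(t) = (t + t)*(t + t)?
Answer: 3876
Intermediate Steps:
Q(c) = -4*c
K(t) = 4*t² (K(t) = (2*t)*(2*t) = 4*t²)
-124 + K(j(0, 5))*Q(-10) = -124 + (4*(0 + 5)²)*(-4*(-10)) = -124 + (4*5²)*40 = -124 + (4*25)*40 = -124 + 100*40 = -124 + 4000 = 3876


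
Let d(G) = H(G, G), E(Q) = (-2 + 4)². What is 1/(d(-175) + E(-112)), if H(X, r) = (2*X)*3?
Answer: -1/1046 ≈ -0.00095602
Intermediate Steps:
H(X, r) = 6*X
E(Q) = 4 (E(Q) = 2² = 4)
d(G) = 6*G
1/(d(-175) + E(-112)) = 1/(6*(-175) + 4) = 1/(-1050 + 4) = 1/(-1046) = -1/1046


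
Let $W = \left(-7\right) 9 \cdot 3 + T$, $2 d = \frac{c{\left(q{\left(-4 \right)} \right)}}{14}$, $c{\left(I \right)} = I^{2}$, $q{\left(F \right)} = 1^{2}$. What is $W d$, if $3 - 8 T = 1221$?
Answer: $- \frac{195}{16} \approx -12.188$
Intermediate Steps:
$q{\left(F \right)} = 1$
$T = - \frac{609}{4}$ ($T = \frac{3}{8} - \frac{1221}{8} = - \frac{609}{4} \approx -152.25$)
$d = \frac{1}{28}$ ($d = \frac{1^{2} \cdot \frac{1}{14}}{2} = \frac{1 \cdot \frac{1}{14}}{2} = \frac{1}{2} \cdot \frac{1}{14} = \frac{1}{28} \approx 0.035714$)
$W = - \frac{1365}{4}$ ($W = \left(-7\right) 9 \cdot 3 - \frac{609}{4} = \left(-63\right) 3 - \frac{609}{4} = -189 - \frac{609}{4} = - \frac{1365}{4} \approx -341.25$)
$W d = \left(- \frac{1365}{4}\right) \frac{1}{28} = - \frac{195}{16}$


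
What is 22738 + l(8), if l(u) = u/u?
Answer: 22739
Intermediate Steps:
l(u) = 1
22738 + l(8) = 22738 + 1 = 22739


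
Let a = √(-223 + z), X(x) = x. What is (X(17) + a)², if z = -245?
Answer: -179 + 204*I*√13 ≈ -179.0 + 735.53*I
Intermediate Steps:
a = 6*I*√13 (a = √(-223 - 245) = √(-468) = 6*I*√13 ≈ 21.633*I)
(X(17) + a)² = (17 + 6*I*√13)²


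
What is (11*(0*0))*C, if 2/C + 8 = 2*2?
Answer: 0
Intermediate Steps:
C = -1/2 (C = 2/(-8 + 2*2) = 2/(-8 + 4) = 2/(-4) = 2*(-1/4) = -1/2 ≈ -0.50000)
(11*(0*0))*C = (11*(0*0))*(-1/2) = (11*0)*(-1/2) = 0*(-1/2) = 0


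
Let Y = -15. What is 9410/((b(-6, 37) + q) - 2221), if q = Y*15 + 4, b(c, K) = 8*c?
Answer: -941/249 ≈ -3.7791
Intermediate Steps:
q = -221 (q = -15*15 + 4 = -225 + 4 = -221)
9410/((b(-6, 37) + q) - 2221) = 9410/((8*(-6) - 221) - 2221) = 9410/((-48 - 221) - 2221) = 9410/(-269 - 2221) = 9410/(-2490) = 9410*(-1/2490) = -941/249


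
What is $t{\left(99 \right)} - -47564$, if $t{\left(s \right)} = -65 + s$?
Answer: $47598$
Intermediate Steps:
$t{\left(99 \right)} - -47564 = \left(-65 + 99\right) - -47564 = 34 + 47564 = 47598$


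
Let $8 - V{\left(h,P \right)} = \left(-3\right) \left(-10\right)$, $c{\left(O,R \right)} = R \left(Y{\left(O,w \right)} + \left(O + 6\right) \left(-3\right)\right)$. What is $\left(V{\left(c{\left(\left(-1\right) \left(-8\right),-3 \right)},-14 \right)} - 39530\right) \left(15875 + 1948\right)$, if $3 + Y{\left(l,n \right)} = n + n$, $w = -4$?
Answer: $-704935296$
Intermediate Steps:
$Y{\left(l,n \right)} = -3 + 2 n$ ($Y{\left(l,n \right)} = -3 + \left(n + n\right) = -3 + 2 n$)
$c{\left(O,R \right)} = R \left(-29 - 3 O\right)$ ($c{\left(O,R \right)} = R \left(\left(-3 + 2 \left(-4\right)\right) + \left(O + 6\right) \left(-3\right)\right) = R \left(\left(-3 - 8\right) + \left(6 + O\right) \left(-3\right)\right) = R \left(-11 - \left(18 + 3 O\right)\right) = R \left(-29 - 3 O\right)$)
$V{\left(h,P \right)} = -22$ ($V{\left(h,P \right)} = 8 - \left(-3\right) \left(-10\right) = 8 - 30 = -22$)
$\left(V{\left(c{\left(\left(-1\right) \left(-8\right),-3 \right)},-14 \right)} - 39530\right) \left(15875 + 1948\right) = \left(-22 - 39530\right) \left(15875 + 1948\right) = \left(-39552\right) 17823 = -704935296$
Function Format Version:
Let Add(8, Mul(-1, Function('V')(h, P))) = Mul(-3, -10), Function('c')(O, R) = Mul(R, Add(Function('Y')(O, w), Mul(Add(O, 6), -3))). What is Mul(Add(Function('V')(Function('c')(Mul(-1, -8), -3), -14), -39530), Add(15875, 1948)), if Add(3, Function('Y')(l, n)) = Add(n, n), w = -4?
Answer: -704935296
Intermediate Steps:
Function('Y')(l, n) = Add(-3, Mul(2, n)) (Function('Y')(l, n) = Add(-3, Add(n, n)) = Add(-3, Mul(2, n)))
Function('c')(O, R) = Mul(R, Add(-29, Mul(-3, O))) (Function('c')(O, R) = Mul(R, Add(Add(-3, Mul(2, -4)), Mul(Add(O, 6), -3))) = Mul(R, Add(Add(-3, -8), Mul(Add(6, O), -3))) = Mul(R, Add(-11, Add(-18, Mul(-3, O)))) = Mul(R, Add(-29, Mul(-3, O))))
Function('V')(h, P) = -22 (Function('V')(h, P) = Add(8, Mul(-1, Mul(-3, -10))) = Add(8, Mul(-1, 30)) = Add(8, -30) = -22)
Mul(Add(Function('V')(Function('c')(Mul(-1, -8), -3), -14), -39530), Add(15875, 1948)) = Mul(Add(-22, -39530), Add(15875, 1948)) = Mul(-39552, 17823) = -704935296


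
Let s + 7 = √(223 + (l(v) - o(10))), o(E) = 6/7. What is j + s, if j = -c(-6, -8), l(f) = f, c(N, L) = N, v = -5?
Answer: -1 + 4*√665/7 ≈ 13.736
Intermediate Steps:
o(E) = 6/7 (o(E) = 6*(⅐) = 6/7)
j = 6 (j = -1*(-6) = 6)
s = -7 + 4*√665/7 (s = -7 + √(223 + (-5 - 1*6/7)) = -7 + √(223 + (-5 - 6/7)) = -7 + √(223 - 41/7) = -7 + √(1520/7) = -7 + 4*√665/7 ≈ 7.7358)
j + s = 6 + (-7 + 4*√665/7) = -1 + 4*√665/7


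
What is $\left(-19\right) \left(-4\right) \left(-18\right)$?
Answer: $-1368$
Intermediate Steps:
$\left(-19\right) \left(-4\right) \left(-18\right) = 76 \left(-18\right) = -1368$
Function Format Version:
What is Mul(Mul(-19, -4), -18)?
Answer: -1368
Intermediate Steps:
Mul(Mul(-19, -4), -18) = Mul(76, -18) = -1368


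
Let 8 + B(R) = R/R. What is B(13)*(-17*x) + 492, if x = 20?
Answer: 2872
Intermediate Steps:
B(R) = -7 (B(R) = -8 + R/R = -8 + 1 = -7)
B(13)*(-17*x) + 492 = -(-119)*20 + 492 = -7*(-340) + 492 = 2380 + 492 = 2872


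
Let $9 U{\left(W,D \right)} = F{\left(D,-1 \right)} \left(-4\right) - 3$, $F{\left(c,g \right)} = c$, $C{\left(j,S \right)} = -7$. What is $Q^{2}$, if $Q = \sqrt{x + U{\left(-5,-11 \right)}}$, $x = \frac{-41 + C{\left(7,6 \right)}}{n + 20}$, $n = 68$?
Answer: $\frac{397}{99} \approx 4.0101$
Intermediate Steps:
$U{\left(W,D \right)} = - \frac{1}{3} - \frac{4 D}{9}$ ($U{\left(W,D \right)} = \frac{D \left(-4\right) - 3}{9} = \frac{- 4 D - 3}{9} = \frac{-3 - 4 D}{9} = - \frac{1}{3} - \frac{4 D}{9}$)
$x = - \frac{6}{11}$ ($x = \frac{-41 - 7}{68 + 20} = - \frac{48}{88} = \left(-48\right) \frac{1}{88} = - \frac{6}{11} \approx -0.54545$)
$Q = \frac{\sqrt{4367}}{33}$ ($Q = \sqrt{- \frac{6}{11} - - \frac{41}{9}} = \sqrt{- \frac{6}{11} + \left(- \frac{1}{3} + \frac{44}{9}\right)} = \sqrt{- \frac{6}{11} + \frac{41}{9}} = \sqrt{\frac{397}{99}} = \frac{\sqrt{4367}}{33} \approx 2.0025$)
$Q^{2} = \left(\frac{\sqrt{4367}}{33}\right)^{2} = \frac{397}{99}$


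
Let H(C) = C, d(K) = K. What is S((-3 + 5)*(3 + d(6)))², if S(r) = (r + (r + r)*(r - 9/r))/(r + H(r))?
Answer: 324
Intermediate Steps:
S(r) = (r + 2*r*(r - 9/r))/(2*r) (S(r) = (r + (r + r)*(r - 9/r))/(r + r) = (r + (2*r)*(r - 9/r))/((2*r)) = (r + 2*r*(r - 9/r))*(1/(2*r)) = (r + 2*r*(r - 9/r))/(2*r))
S((-3 + 5)*(3 + d(6)))² = (½ + (-3 + 5)*(3 + 6) - 9*1/((-3 + 5)*(3 + 6)))² = (½ + 2*9 - 9/(2*9))² = (½ + 18 - 9/18)² = (½ + 18 - 9*1/18)² = (½ + 18 - ½)² = 18² = 324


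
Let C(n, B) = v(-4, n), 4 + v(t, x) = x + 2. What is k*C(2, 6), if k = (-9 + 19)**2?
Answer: 0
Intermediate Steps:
v(t, x) = -2 + x (v(t, x) = -4 + (x + 2) = -4 + (2 + x) = -2 + x)
C(n, B) = -2 + n
k = 100 (k = 10**2 = 100)
k*C(2, 6) = 100*(-2 + 2) = 100*0 = 0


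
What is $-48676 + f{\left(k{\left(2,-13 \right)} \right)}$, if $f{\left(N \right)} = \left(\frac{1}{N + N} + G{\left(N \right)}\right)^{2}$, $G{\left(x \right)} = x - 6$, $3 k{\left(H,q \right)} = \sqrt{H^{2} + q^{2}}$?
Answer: $- \frac{302803895}{6228} - \frac{710 \sqrt{173}}{173} \approx -48674.0$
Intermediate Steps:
$k{\left(H,q \right)} = \frac{\sqrt{H^{2} + q^{2}}}{3}$
$G{\left(x \right)} = -6 + x$ ($G{\left(x \right)} = x - 6 = -6 + x$)
$f{\left(N \right)} = \left(-6 + N + \frac{1}{2 N}\right)^{2}$ ($f{\left(N \right)} = \left(\frac{1}{N + N} + \left(-6 + N\right)\right)^{2} = \left(\frac{1}{2 N} + \left(-6 + N\right)\right)^{2} = \left(-6 + N + \frac{1}{2 N}\right)^{2}$)
$-48676 + f{\left(k{\left(2,-13 \right)} \right)} = -48676 + \frac{\left(1 + 2 \frac{\sqrt{2^{2} + \left(-13\right)^{2}}}{3} \left(-6 + \frac{\sqrt{2^{2} + \left(-13\right)^{2}}}{3}\right)\right)^{2}}{4 \cdot \frac{173}{9}} = -48676 + \frac{\left(1 + 2 \frac{\sqrt{4 + 169}}{3} \left(-6 + \frac{\sqrt{4 + 169}}{3}\right)\right)^{2}}{4 \cdot \frac{173}{9}} = -48676 + \frac{\left(1 + 2 \frac{\sqrt{173}}{3} \left(-6 + \frac{\sqrt{173}}{3}\right)\right)^{2}}{4 \cdot \frac{173}{9}} = -48676 + \frac{1}{4} \cdot \frac{9}{173} \left(1 + \frac{2 \sqrt{173} \left(-6 + \frac{\sqrt{173}}{3}\right)}{3}\right)^{2} = -48676 + \frac{9 \left(1 + \frac{2 \sqrt{173} \left(-6 + \frac{\sqrt{173}}{3}\right)}{3}\right)^{2}}{692}$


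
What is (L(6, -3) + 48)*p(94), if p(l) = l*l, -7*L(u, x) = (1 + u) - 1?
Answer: 2915880/7 ≈ 4.1655e+5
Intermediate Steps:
L(u, x) = -u/7 (L(u, x) = -((1 + u) - 1)/7 = -u/7)
p(l) = l²
(L(6, -3) + 48)*p(94) = (-⅐*6 + 48)*94² = (-6/7 + 48)*8836 = (330/7)*8836 = 2915880/7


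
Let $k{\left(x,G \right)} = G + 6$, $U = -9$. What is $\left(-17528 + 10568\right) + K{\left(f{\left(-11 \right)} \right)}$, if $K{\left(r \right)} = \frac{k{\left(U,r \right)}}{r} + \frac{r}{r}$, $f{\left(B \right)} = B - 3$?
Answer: $- \frac{48709}{7} \approx -6958.4$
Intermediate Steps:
$f{\left(B \right)} = -3 + B$
$k{\left(x,G \right)} = 6 + G$
$K{\left(r \right)} = 1 + \frac{6 + r}{r}$ ($K{\left(r \right)} = \frac{6 + r}{r} + \frac{r}{r} = \frac{6 + r}{r} + 1 = 1 + \frac{6 + r}{r}$)
$\left(-17528 + 10568\right) + K{\left(f{\left(-11 \right)} \right)} = \left(-17528 + 10568\right) + \left(2 + \frac{6}{-3 - 11}\right) = -6960 + \left(2 + \frac{6}{-14}\right) = -6960 + \left(2 + 6 \left(- \frac{1}{14}\right)\right) = -6960 + \left(2 - \frac{3}{7}\right) = -6960 + \frac{11}{7} = - \frac{48709}{7}$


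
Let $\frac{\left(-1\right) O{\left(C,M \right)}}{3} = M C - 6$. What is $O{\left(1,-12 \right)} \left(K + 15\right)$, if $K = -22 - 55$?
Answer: $-3348$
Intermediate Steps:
$O{\left(C,M \right)} = 18 - 3 C M$ ($O{\left(C,M \right)} = - 3 \left(M C - 6\right) = - 3 \left(C M - 6\right) = - 3 \left(-6 + C M\right) = 18 - 3 C M$)
$K = -77$ ($K = -22 - 55 = -77$)
$O{\left(1,-12 \right)} \left(K + 15\right) = \left(18 - 3 \left(-12\right)\right) \left(-77 + 15\right) = \left(18 + 36\right) \left(-62\right) = 54 \left(-62\right) = -3348$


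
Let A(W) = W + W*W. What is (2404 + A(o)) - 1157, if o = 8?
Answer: 1319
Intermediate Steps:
A(W) = W + W²
(2404 + A(o)) - 1157 = (2404 + 8*(1 + 8)) - 1157 = (2404 + 8*9) - 1157 = (2404 + 72) - 1157 = 2476 - 1157 = 1319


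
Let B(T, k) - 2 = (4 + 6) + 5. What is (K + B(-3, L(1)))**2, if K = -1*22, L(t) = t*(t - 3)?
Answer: 25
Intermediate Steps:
L(t) = t*(-3 + t)
K = -22
B(T, k) = 17 (B(T, k) = 2 + ((4 + 6) + 5) = 2 + (10 + 5) = 2 + 15 = 17)
(K + B(-3, L(1)))**2 = (-22 + 17)**2 = (-5)**2 = 25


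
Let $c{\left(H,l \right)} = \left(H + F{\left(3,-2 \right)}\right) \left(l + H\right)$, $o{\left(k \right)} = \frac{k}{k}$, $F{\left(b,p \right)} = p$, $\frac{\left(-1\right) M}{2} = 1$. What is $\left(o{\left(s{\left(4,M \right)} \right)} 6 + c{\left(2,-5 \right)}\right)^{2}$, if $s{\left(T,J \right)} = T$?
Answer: $36$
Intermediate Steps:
$M = -2$ ($M = \left(-2\right) 1 = -2$)
$o{\left(k \right)} = 1$
$c{\left(H,l \right)} = \left(-2 + H\right) \left(H + l\right)$ ($c{\left(H,l \right)} = \left(H - 2\right) \left(l + H\right) = \left(-2 + H\right) \left(H + l\right)$)
$\left(o{\left(s{\left(4,M \right)} \right)} 6 + c{\left(2,-5 \right)}\right)^{2} = \left(1 \cdot 6 + \left(2^{2} - 4 - -10 + 2 \left(-5\right)\right)\right)^{2} = \left(6 + \left(4 - 4 + 10 - 10\right)\right)^{2} = \left(6 + 0\right)^{2} = 6^{2} = 36$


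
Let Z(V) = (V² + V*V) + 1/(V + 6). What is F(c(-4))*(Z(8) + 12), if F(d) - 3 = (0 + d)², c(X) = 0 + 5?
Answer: 3922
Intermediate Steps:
c(X) = 5
F(d) = 3 + d² (F(d) = 3 + (0 + d)² = 3 + d²)
Z(V) = 1/(6 + V) + 2*V² (Z(V) = (V² + V²) + 1/(6 + V) = 2*V² + 1/(6 + V) = 1/(6 + V) + 2*V²)
F(c(-4))*(Z(8) + 12) = (3 + 5²)*((1 + 2*8³ + 12*8²)/(6 + 8) + 12) = (3 + 25)*((1 + 2*512 + 12*64)/14 + 12) = 28*((1 + 1024 + 768)/14 + 12) = 28*((1/14)*1793 + 12) = 28*(1793/14 + 12) = 28*(1961/14) = 3922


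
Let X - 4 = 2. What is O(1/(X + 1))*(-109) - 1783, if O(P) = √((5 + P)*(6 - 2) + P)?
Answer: -1783 - 109*√1015/7 ≈ -2279.1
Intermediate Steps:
X = 6 (X = 4 + 2 = 6)
O(P) = √(20 + 5*P) (O(P) = √((5 + P)*4 + P) = √((20 + 4*P) + P) = √(20 + 5*P))
O(1/(X + 1))*(-109) - 1783 = √(20 + 5/(6 + 1))*(-109) - 1783 = √(20 + 5/7)*(-109) - 1783 = √(145/7)*(-109) - 1783 = (√1015/7)*(-109) - 1783 = -109*√1015/7 - 1783 = -1783 - 109*√1015/7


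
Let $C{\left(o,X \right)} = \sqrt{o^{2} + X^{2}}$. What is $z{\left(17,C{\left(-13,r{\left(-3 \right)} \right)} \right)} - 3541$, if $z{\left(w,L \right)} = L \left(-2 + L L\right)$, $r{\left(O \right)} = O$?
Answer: $-3541 + 176 \sqrt{178} \approx -1192.9$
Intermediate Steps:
$C{\left(o,X \right)} = \sqrt{X^{2} + o^{2}}$
$z{\left(w,L \right)} = L \left(-2 + L^{2}\right)$
$z{\left(17,C{\left(-13,r{\left(-3 \right)} \right)} \right)} - 3541 = \sqrt{\left(-3\right)^{2} + \left(-13\right)^{2}} \left(-2 + \left(\sqrt{\left(-3\right)^{2} + \left(-13\right)^{2}}\right)^{2}\right) - 3541 = \sqrt{9 + 169} \left(-2 + \left(\sqrt{9 + 169}\right)^{2}\right) - 3541 = \sqrt{178} \left(-2 + \left(\sqrt{178}\right)^{2}\right) - 3541 = \sqrt{178} \left(-2 + 178\right) - 3541 = \sqrt{178} \cdot 176 - 3541 = 176 \sqrt{178} - 3541 = -3541 + 176 \sqrt{178}$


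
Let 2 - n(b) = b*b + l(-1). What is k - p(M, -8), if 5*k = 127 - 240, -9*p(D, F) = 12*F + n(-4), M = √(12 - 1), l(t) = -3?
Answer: -1552/45 ≈ -34.489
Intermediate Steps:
n(b) = 5 - b² (n(b) = 2 - (b*b - 3) = 2 - (b² - 3) = 2 - (-3 + b²) = 2 + (3 - b²) = 5 - b²)
M = √11 ≈ 3.3166
p(D, F) = 11/9 - 4*F/3 (p(D, F) = -(12*F + (5 - 1*(-4)²))/9 = -(12*F + (5 - 1*16))/9 = -(12*F + (5 - 16))/9 = -(12*F - 11)/9 = -(-11 + 12*F)/9 = 11/9 - 4*F/3)
k = -113/5 (k = (127 - 240)/5 = (⅕)*(-113) = -113/5 ≈ -22.600)
k - p(M, -8) = -113/5 - (11/9 - 4/3*(-8)) = -113/5 - (11/9 + 32/3) = -113/5 - 1*107/9 = -113/5 - 107/9 = -1552/45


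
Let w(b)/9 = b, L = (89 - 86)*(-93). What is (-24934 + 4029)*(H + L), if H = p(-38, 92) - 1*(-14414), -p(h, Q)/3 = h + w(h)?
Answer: -319323875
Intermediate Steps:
L = -279 (L = 3*(-93) = -279)
w(b) = 9*b
p(h, Q) = -30*h (p(h, Q) = -3*(h + 9*h) = -30*h)
H = 15554 (H = -30*(-38) - 1*(-14414) = 1140 + 14414 = 15554)
(-24934 + 4029)*(H + L) = (-24934 + 4029)*(15554 - 279) = -20905*15275 = -319323875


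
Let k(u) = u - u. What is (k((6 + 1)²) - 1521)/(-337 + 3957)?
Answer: -1521/3620 ≈ -0.42017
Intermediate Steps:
k(u) = 0
(k((6 + 1)²) - 1521)/(-337 + 3957) = (0 - 1521)/(-337 + 3957) = -1521/3620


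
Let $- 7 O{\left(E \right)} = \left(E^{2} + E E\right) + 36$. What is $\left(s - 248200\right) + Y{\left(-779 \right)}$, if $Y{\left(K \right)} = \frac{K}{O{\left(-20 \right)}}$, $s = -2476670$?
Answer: $- \frac{119893993}{44} \approx -2.7249 \cdot 10^{6}$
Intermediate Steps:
$O{\left(E \right)} = - \frac{36}{7} - \frac{2 E^{2}}{7}$ ($O{\left(E \right)} = - \frac{\left(E^{2} + E E\right) + 36}{7} = - \frac{\left(E^{2} + E^{2}\right) + 36}{7} = - \frac{2 E^{2} + 36}{7} = - \frac{36 + 2 E^{2}}{7} = - \frac{36}{7} - \frac{2 E^{2}}{7}$)
$Y{\left(K \right)} = - \frac{7 K}{836}$ ($Y{\left(K \right)} = \frac{K}{- \frac{36}{7} - \frac{2 \left(-20\right)^{2}}{7}} = \frac{K}{- \frac{36}{7} - \frac{800}{7}} = \frac{K}{- \frac{836}{7}} = K \left(- \frac{7}{836}\right) = - \frac{7 K}{836}$)
$\left(s - 248200\right) + Y{\left(-779 \right)} = \left(-2476670 - 248200\right) - - \frac{287}{44} = -2724870 + \frac{287}{44} = - \frac{119893993}{44}$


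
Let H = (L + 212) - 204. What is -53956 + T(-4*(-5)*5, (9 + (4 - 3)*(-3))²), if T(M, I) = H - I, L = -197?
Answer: -54181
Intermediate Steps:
H = -189 (H = (-197 + 212) - 204 = 15 - 204 = -189)
T(M, I) = -189 - I
-53956 + T(-4*(-5)*5, (9 + (4 - 3)*(-3))²) = -53956 + (-189 - (9 + (4 - 3)*(-3))²) = -53956 + (-189 - (9 + 1*(-3))²) = -53956 + (-189 - (9 - 3)²) = -53956 + (-189 - 1*6²) = -53956 + (-189 - 1*36) = -53956 + (-189 - 36) = -53956 - 225 = -54181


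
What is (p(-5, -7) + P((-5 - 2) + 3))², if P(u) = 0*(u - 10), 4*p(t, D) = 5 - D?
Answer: 9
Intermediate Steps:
p(t, D) = 5/4 - D/4 (p(t, D) = (5 - D)/4 = 5/4 - D/4)
P(u) = 0 (P(u) = 0*(-10 + u) = 0)
(p(-5, -7) + P((-5 - 2) + 3))² = ((5/4 - ¼*(-7)) + 0)² = ((5/4 + 7/4) + 0)² = (3 + 0)² = 3² = 9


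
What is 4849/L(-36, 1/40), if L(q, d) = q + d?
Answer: -193960/1439 ≈ -134.79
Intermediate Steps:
L(q, d) = d + q
4849/L(-36, 1/40) = 4849/(1/40 - 36) = 4849/(-1439/40) = 4849*(-40/1439) = -193960/1439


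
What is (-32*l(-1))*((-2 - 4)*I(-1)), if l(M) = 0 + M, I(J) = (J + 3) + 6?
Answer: -1536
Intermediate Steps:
I(J) = 9 + J (I(J) = (3 + J) + 6 = 9 + J)
l(M) = M
(-32*l(-1))*((-2 - 4)*I(-1)) = (-32*(-1))*((-2 - 4)*(9 - 1)) = 32*(-6*8) = 32*(-48) = -1536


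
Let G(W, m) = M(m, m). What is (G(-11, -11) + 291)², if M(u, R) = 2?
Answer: 85849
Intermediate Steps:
G(W, m) = 2
(G(-11, -11) + 291)² = (2 + 291)² = 293² = 85849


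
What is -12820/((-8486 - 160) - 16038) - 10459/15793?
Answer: -819172/5732859 ≈ -0.14289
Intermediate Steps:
-12820/((-8486 - 160) - 16038) - 10459/15793 = -12820/(-8646 - 16038) - 10459*1/15793 = -12820/(-24684) - 10459/15793 = -12820*(-1/24684) - 10459/15793 = 3205/6171 - 10459/15793 = -819172/5732859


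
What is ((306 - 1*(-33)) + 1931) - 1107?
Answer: 1163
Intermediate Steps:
((306 - 1*(-33)) + 1931) - 1107 = ((306 + 33) + 1931) - 1107 = (339 + 1931) - 1107 = 2270 - 1107 = 1163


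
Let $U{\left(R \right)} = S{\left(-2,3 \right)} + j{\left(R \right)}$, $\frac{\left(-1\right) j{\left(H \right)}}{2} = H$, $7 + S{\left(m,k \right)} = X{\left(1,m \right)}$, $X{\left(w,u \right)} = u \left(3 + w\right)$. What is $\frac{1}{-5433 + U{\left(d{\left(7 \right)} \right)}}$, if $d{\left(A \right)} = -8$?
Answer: $- \frac{1}{5432} \approx -0.00018409$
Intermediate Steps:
$S{\left(m,k \right)} = -7 + 4 m$ ($S{\left(m,k \right)} = -7 + m \left(3 + 1\right) = -7 + m 4 = -7 + 4 m$)
$j{\left(H \right)} = - 2 H$
$U{\left(R \right)} = -15 - 2 R$ ($U{\left(R \right)} = \left(-7 + 4 \left(-2\right)\right) - 2 R = \left(-7 - 8\right) - 2 R = -15 - 2 R$)
$\frac{1}{-5433 + U{\left(d{\left(7 \right)} \right)}} = \frac{1}{-5433 - -1} = \frac{1}{-5433 + \left(-15 + 16\right)} = \frac{1}{-5433 + 1} = \frac{1}{-5432} = - \frac{1}{5432}$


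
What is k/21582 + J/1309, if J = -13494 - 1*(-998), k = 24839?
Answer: -21561311/2568258 ≈ -8.3953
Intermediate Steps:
J = -12496 (J = -13494 + 998 = -12496)
k/21582 + J/1309 = 24839/21582 - 12496/1309 = 24839*(1/21582) - 12496*1/1309 = 24839/21582 - 1136/119 = -21561311/2568258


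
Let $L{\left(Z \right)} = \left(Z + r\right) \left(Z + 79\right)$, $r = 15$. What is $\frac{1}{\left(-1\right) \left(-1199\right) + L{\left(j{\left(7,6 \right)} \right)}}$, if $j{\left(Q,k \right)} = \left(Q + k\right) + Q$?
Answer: $\frac{1}{4664} \approx 0.00021441$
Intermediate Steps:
$j{\left(Q,k \right)} = k + 2 Q$
$L{\left(Z \right)} = \left(15 + Z\right) \left(79 + Z\right)$ ($L{\left(Z \right)} = \left(Z + 15\right) \left(Z + 79\right) = \left(15 + Z\right) \left(79 + Z\right)$)
$\frac{1}{\left(-1\right) \left(-1199\right) + L{\left(j{\left(7,6 \right)} \right)}} = \frac{1}{\left(-1\right) \left(-1199\right) + \left(1185 + \left(6 + 2 \cdot 7\right)^{2} + 94 \left(6 + 2 \cdot 7\right)\right)} = \frac{1}{1199 + \left(1185 + \left(6 + 14\right)^{2} + 94 \left(6 + 14\right)\right)} = \frac{1}{1199 + \left(1185 + 20^{2} + 94 \cdot 20\right)} = \frac{1}{1199 + \left(1185 + 400 + 1880\right)} = \frac{1}{1199 + 3465} = \frac{1}{4664}$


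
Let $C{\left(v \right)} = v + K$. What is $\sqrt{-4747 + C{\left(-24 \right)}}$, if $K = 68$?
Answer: $i \sqrt{4703} \approx 68.578 i$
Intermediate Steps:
$C{\left(v \right)} = 68 + v$ ($C{\left(v \right)} = v + 68 = 68 + v$)
$\sqrt{-4747 + C{\left(-24 \right)}} = \sqrt{-4747 + \left(68 - 24\right)} = \sqrt{-4747 + 44} = \sqrt{-4703} = i \sqrt{4703}$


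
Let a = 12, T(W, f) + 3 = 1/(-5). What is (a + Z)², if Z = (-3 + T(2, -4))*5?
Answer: 361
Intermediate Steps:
T(W, f) = -16/5 (T(W, f) = -3 + 1/(-5) = -3 - ⅕ = -16/5)
Z = -31 (Z = (-3 - 16/5)*5 = -31/5*5 = -31)
(a + Z)² = (12 - 31)² = (-19)² = 361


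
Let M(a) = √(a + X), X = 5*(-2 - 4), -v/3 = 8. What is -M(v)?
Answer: -3*I*√6 ≈ -7.3485*I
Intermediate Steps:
v = -24 (v = -3*8 = -24)
X = -30 (X = 5*(-6) = -30)
M(a) = √(-30 + a) (M(a) = √(a - 30) = √(-30 + a))
-M(v) = -√(-30 - 24) = -√(-54) = -3*I*√6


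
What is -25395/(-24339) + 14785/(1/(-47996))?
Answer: -5757154028715/8113 ≈ -7.0962e+8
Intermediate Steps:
-25395/(-24339) + 14785/(1/(-47996)) = -25395*(-1/24339) + 14785/(-1/47996) = 8465/8113 + 14785*(-47996) = 8465/8113 - 709620860 = -5757154028715/8113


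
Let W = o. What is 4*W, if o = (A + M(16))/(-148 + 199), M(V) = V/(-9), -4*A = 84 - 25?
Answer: -35/27 ≈ -1.2963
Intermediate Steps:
A = -59/4 (A = -(84 - 25)/4 = -¼*59 = -59/4 ≈ -14.750)
M(V) = -V/9 (M(V) = V*(-⅑) = -V/9)
o = -35/108 (o = (-59/4 - ⅑*16)/(-148 + 199) = (-59/4 - 16/9)/51 = -595/36*1/51 = -35/108 ≈ -0.32407)
W = -35/108 ≈ -0.32407
4*W = 4*(-35/108) = -35/27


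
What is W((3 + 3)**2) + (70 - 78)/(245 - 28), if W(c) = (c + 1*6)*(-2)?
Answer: -18236/217 ≈ -84.037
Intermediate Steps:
W(c) = -12 - 2*c (W(c) = (c + 6)*(-2) = (6 + c)*(-2) = -12 - 2*c)
W((3 + 3)**2) + (70 - 78)/(245 - 28) = (-12 - 2*(3 + 3)**2) + (70 - 78)/(245 - 28) = (-12 - 2*6**2) - 8/217 = (-12 - 2*36) - 8*1/217 = (-12 - 72) - 8/217 = -84 - 8/217 = -18236/217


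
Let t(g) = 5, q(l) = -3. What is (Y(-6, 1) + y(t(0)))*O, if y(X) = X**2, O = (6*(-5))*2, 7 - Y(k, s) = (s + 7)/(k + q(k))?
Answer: -5920/3 ≈ -1973.3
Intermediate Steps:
Y(k, s) = 7 - (7 + s)/(-3 + k) (Y(k, s) = 7 - (s + 7)/(k - 3) = 7 - (7 + s)/(-3 + k))
O = -60 (O = -30*2 = -60)
(Y(-6, 1) + y(t(0)))*O = ((-28 - 1*1 + 7*(-6))/(-3 - 6) + 5**2)*(-60) = ((-28 - 1 - 42)/(-9) + 25)*(-60) = (-1/9*(-71) + 25)*(-60) = (71/9 + 25)*(-60) = (296/9)*(-60) = -5920/3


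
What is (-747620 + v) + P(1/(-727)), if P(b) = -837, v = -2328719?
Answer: -3077176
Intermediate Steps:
(-747620 + v) + P(1/(-727)) = (-747620 - 2328719) - 837 = -3076339 - 837 = -3077176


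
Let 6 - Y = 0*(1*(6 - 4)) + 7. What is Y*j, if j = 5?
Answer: -5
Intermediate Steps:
Y = -1 (Y = 6 - (0*(1*(6 - 4)) + 7) = 6 - (0*(1*2) + 7) = 6 - (0*2 + 7) = 6 - (0 + 7) = 6 - 1*7 = 6 - 7 = -1)
Y*j = -1*5 = -5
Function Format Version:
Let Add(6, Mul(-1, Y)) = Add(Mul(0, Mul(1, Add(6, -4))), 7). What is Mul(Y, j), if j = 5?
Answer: -5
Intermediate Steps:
Y = -1 (Y = Add(6, Mul(-1, Add(Mul(0, Mul(1, Add(6, -4))), 7))) = Add(6, Mul(-1, Add(Mul(0, Mul(1, 2)), 7))) = Add(6, Mul(-1, Add(Mul(0, 2), 7))) = Add(6, Mul(-1, Add(0, 7))) = Add(6, Mul(-1, 7)) = Add(6, -7) = -1)
Mul(Y, j) = Mul(-1, 5) = -5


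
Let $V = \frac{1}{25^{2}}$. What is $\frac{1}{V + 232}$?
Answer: $\frac{625}{145001} \approx 0.0043103$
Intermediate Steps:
$V = \frac{1}{625} \approx 0.0016$
$\frac{1}{V + 232} = \frac{1}{\frac{1}{625} + 232} = \frac{1}{\frac{145001}{625}} = \frac{625}{145001}$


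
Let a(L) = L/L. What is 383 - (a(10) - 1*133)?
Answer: 515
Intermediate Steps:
a(L) = 1
383 - (a(10) - 1*133) = 383 - (1 - 1*133) = 383 - (1 - 133) = 383 - 1*(-132) = 383 + 132 = 515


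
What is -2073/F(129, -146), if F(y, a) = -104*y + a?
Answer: 2073/13562 ≈ 0.15285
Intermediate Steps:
F(y, a) = a - 104*y
-2073/F(129, -146) = -2073/(-146 - 104*129) = -2073/(-146 - 13416) = -2073/(-13562) = -2073*(-1/13562) = 2073/13562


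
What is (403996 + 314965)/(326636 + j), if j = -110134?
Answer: 718961/216502 ≈ 3.3208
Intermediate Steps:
(403996 + 314965)/(326636 + j) = (403996 + 314965)/(326636 - 110134) = 718961/216502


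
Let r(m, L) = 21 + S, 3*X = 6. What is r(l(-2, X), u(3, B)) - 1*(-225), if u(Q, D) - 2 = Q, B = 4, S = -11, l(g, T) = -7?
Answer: 235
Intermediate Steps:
X = 2 (X = (⅓)*6 = 2)
u(Q, D) = 2 + Q
r(m, L) = 10 (r(m, L) = 21 - 11 = 10)
r(l(-2, X), u(3, B)) - 1*(-225) = 10 - 1*(-225) = 10 + 225 = 235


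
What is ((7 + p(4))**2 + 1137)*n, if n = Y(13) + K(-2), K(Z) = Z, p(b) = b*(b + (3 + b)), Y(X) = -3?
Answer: -18690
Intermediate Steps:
p(b) = b*(3 + 2*b)
n = -5 (n = -3 - 2 = -5)
((7 + p(4))**2 + 1137)*n = ((7 + 4*(3 + 2*4))**2 + 1137)*(-5) = ((7 + 4*(3 + 8))**2 + 1137)*(-5) = ((7 + 4*11)**2 + 1137)*(-5) = ((7 + 44)**2 + 1137)*(-5) = (51**2 + 1137)*(-5) = (2601 + 1137)*(-5) = 3738*(-5) = -18690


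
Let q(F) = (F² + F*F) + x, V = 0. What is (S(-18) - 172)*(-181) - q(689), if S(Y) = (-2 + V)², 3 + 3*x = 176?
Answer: -2757275/3 ≈ -9.1909e+5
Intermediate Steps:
x = 173/3 (x = -1 + (⅓)*176 = -1 + 176/3 = 173/3 ≈ 57.667)
S(Y) = 4 (S(Y) = (-2 + 0)² = (-2)² = 4)
q(F) = 173/3 + 2*F² (q(F) = (F² + F*F) + 173/3 = (F² + F²) + 173/3 = 2*F² + 173/3 = 173/3 + 2*F²)
(S(-18) - 172)*(-181) - q(689) = (4 - 172)*(-181) - (173/3 + 2*689²) = -168*(-181) - (173/3 + 2*474721) = 30408 - (173/3 + 949442) = 30408 - 1*2848499/3 = 30408 - 2848499/3 = -2757275/3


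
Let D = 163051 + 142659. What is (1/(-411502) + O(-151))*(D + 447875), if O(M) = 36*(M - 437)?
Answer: -937747645749735/58786 ≈ -1.5952e+10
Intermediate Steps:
D = 305710
O(M) = -15732 + 36*M (O(M) = 36*(-437 + M) = -15732 + 36*M)
(1/(-411502) + O(-151))*(D + 447875) = (1/(-411502) + (-15732 + 36*(-151)))*(305710 + 447875) = (-1/411502 + (-15732 - 5436))*753585 = (-1/411502 - 21168)*753585 = -8710674337/411502*753585 = -937747645749735/58786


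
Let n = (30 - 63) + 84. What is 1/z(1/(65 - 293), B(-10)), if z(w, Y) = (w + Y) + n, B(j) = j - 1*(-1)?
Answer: 228/9575 ≈ 0.023812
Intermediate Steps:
B(j) = 1 + j (B(j) = j + 1 = 1 + j)
n = 51 (n = -33 + 84 = 51)
z(w, Y) = 51 + Y + w (z(w, Y) = (w + Y) + 51 = (Y + w) + 51 = 51 + Y + w)
1/z(1/(65 - 293), B(-10)) = 1/(51 + (1 - 10) + 1/(65 - 293)) = 1/(51 - 9 + 1/(-228)) = 1/(51 - 9 - 1/228) = 1/(9575/228) = 228/9575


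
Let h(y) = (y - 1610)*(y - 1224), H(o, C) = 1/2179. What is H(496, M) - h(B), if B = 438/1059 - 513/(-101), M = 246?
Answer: -5415258028838943976/2769806235211 ≈ -1.9551e+6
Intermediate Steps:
H(o, C) = 1/2179
B = 195835/35653 (B = 438*(1/1059) - 513*(-1/101) = 146/353 + 513/101 = 195835/35653 ≈ 5.4928)
h(y) = (-1610 + y)*(-1224 + y)
H(496, M) - h(B) = 1/2179 - (1970640 + (195835/35653)**2 - 2834*195835/35653) = 1/2179 - (1970640 + 38351347225/1271136409 - 554996390/35653) = 1/2179 - 1*2485203318086315/1271136409 = 1/2179 - 2485203318086315/1271136409 = -5415258028838943976/2769806235211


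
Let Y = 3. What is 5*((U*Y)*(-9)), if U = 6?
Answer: -810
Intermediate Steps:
5*((U*Y)*(-9)) = 5*((6*3)*(-9)) = 5*(18*(-9)) = 5*(-162) = -810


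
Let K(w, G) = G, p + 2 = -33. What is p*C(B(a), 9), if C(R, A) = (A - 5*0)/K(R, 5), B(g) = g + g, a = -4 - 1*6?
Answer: -63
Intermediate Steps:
p = -35 (p = -2 - 33 = -35)
a = -10 (a = -4 - 6 = -10)
B(g) = 2*g
C(R, A) = A/5 (C(R, A) = (A - 5*0)/5 = (A + 0)*(1/5) = A*(1/5) = A/5)
p*C(B(a), 9) = -7*9 = -35*9/5 = -63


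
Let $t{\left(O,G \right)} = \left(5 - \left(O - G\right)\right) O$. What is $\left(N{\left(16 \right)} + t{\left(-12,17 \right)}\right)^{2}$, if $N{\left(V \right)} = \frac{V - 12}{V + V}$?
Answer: $\frac{10647169}{64} \approx 1.6636 \cdot 10^{5}$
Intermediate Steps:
$N{\left(V \right)} = \frac{-12 + V}{2 V}$
$t{\left(O,G \right)} = O \left(5 + G - O\right)$ ($t{\left(O,G \right)} = \left(5 + \left(G - O\right)\right) O = \left(5 + G - O\right) O = O \left(5 + G - O\right)$)
$\left(N{\left(16 \right)} + t{\left(-12,17 \right)}\right)^{2} = \left(\frac{-12 + 16}{2 \cdot 16} - 12 \left(5 + 17 - -12\right)\right)^{2} = \left(\frac{1}{2} \cdot \frac{1}{16} \cdot 4 - 12 \left(5 + 17 + 12\right)\right)^{2} = \left(\frac{1}{8} - 408\right)^{2} = \left(- \frac{3263}{8}\right)^{2} = \frac{10647169}{64}$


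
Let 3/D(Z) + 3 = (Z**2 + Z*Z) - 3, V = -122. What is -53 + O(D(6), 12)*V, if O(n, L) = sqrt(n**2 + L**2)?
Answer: -53 - 61*sqrt(69697)/11 ≈ -1517.0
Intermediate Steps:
D(Z) = 3/(-6 + 2*Z**2) (D(Z) = 3/(-3 + ((Z**2 + Z*Z) - 3)) = 3/(-3 + ((Z**2 + Z**2) - 3)) = 3/(-3 + (2*Z**2 - 3)) = 3/(-3 + (-3 + 2*Z**2)) = 3/(-6 + 2*Z**2))
O(n, L) = sqrt(L**2 + n**2)
-53 + O(D(6), 12)*V = -53 + sqrt(12**2 + (3/(2*(-3 + 6**2)))**2)*(-122) = -53 + sqrt(144 + (3/(2*(-3 + 36)))**2)*(-122) = -53 + sqrt(144 + ((3/2)/33)**2)*(-122) = -53 + sqrt(144 + ((3/2)*(1/33))**2)*(-122) = -53 + sqrt(144 + (1/22)**2)*(-122) = -53 + sqrt(144 + 1/484)*(-122) = -53 + sqrt(69697/484)*(-122) = -53 + (sqrt(69697)/22)*(-122) = -53 - 61*sqrt(69697)/11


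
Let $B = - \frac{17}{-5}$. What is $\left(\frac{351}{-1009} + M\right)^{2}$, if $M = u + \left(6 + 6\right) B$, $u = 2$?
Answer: $\frac{45869217241}{25452025} \approx 1802.2$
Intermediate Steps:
$B = \frac{17}{5}$ ($B = \left(-17\right) \left(- \frac{1}{5}\right) = \frac{17}{5} \approx 3.4$)
$M = \frac{214}{5}$ ($M = 2 + \left(6 + 6\right) \frac{17}{5} = 2 + 12 \cdot \frac{17}{5} = 2 + \frac{204}{5} = \frac{214}{5} \approx 42.8$)
$\left(\frac{351}{-1009} + M\right)^{2} = \left(\frac{351}{-1009} + \frac{214}{5}\right)^{2} = \left(351 \left(- \frac{1}{1009}\right) + \frac{214}{5}\right)^{2} = \left(- \frac{351}{1009} + \frac{214}{5}\right)^{2} = \left(\frac{214171}{5045}\right)^{2} = \frac{45869217241}{25452025}$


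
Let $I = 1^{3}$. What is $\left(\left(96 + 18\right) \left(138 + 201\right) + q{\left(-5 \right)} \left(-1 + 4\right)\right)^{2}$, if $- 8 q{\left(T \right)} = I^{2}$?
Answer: $\frac{95582997225}{64} \approx 1.4935 \cdot 10^{9}$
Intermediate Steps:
$I = 1$
$q{\left(T \right)} = - \frac{1}{8}$ ($q{\left(T \right)} = - \frac{1^{2}}{8} = \left(- \frac{1}{8}\right) 1 = - \frac{1}{8}$)
$\left(\left(96 + 18\right) \left(138 + 201\right) + q{\left(-5 \right)} \left(-1 + 4\right)\right)^{2} = \left(\left(96 + 18\right) \left(138 + 201\right) - \frac{-1 + 4}{8}\right)^{2} = \left(114 \cdot 339 - \frac{3}{8}\right)^{2} = \left(38646 - \frac{3}{8}\right)^{2} = \left(\frac{309165}{8}\right)^{2} = \frac{95582997225}{64}$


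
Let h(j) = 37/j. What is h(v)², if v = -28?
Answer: 1369/784 ≈ 1.7462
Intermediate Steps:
h(v)² = (37/(-28))² = (37*(-1/28))² = (-37/28)² = 1369/784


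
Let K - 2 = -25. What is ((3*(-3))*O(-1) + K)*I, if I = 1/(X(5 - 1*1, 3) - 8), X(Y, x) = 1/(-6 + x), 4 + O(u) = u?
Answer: -66/25 ≈ -2.6400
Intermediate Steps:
K = -23 (K = 2 - 25 = -23)
O(u) = -4 + u
I = -3/25 (I = 1/(1/(-6 + 3) - 8) = 1/(1/(-3) - 8) = 1/(-⅓ - 8) = 1/(-25/3) = -3/25 ≈ -0.12000)
((3*(-3))*O(-1) + K)*I = ((3*(-3))*(-4 - 1) - 23)*(-3/25) = (-9*(-5) - 23)*(-3/25) = (45 - 23)*(-3/25) = 22*(-3/25) = -66/25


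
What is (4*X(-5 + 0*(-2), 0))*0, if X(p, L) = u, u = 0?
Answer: 0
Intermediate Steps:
X(p, L) = 0
(4*X(-5 + 0*(-2), 0))*0 = (4*0)*0 = 0*0 = 0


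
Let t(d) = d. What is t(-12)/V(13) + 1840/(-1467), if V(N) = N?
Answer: -41524/19071 ≈ -2.1773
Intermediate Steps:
t(-12)/V(13) + 1840/(-1467) = -12/13 + 1840/(-1467) = -12*1/13 + 1840*(-1/1467) = -12/13 - 1840/1467 = -41524/19071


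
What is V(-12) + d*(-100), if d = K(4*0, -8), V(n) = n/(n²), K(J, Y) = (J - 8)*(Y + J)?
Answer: -76801/12 ≈ -6400.1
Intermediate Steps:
K(J, Y) = (-8 + J)*(J + Y)
V(n) = 1/n (V(n) = n/n² = 1/n)
d = 64 (d = (4*0)² - 32*0 - 8*(-8) + (4*0)*(-8) = 0² - 8*0 + 64 + 0*(-8) = 0 + 0 + 64 + 0 = 64)
V(-12) + d*(-100) = 1/(-12) + 64*(-100) = -1/12 - 6400 = -76801/12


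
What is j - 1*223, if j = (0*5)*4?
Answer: -223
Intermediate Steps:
j = 0 (j = 0*4 = 0)
j - 1*223 = 0 - 1*223 = 0 - 223 = -223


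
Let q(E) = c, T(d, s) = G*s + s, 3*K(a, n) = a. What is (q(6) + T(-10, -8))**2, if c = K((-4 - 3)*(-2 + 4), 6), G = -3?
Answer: 1156/9 ≈ 128.44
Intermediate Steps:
K(a, n) = a/3
T(d, s) = -2*s (T(d, s) = -3*s + s = -2*s)
c = -14/3 (c = ((-4 - 3)*(-2 + 4))/3 = (-7*2)/3 = (1/3)*(-14) = -14/3 ≈ -4.6667)
q(E) = -14/3
(q(6) + T(-10, -8))**2 = (-14/3 - 2*(-8))**2 = (-14/3 + 16)**2 = (34/3)**2 = 1156/9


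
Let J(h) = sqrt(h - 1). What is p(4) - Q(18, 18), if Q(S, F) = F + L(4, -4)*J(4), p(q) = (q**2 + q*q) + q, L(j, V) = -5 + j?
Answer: 18 + sqrt(3) ≈ 19.732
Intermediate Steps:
J(h) = sqrt(-1 + h)
p(q) = q + 2*q**2 (p(q) = (q**2 + q**2) + q = 2*q**2 + q = q + 2*q**2)
Q(S, F) = F - sqrt(3) (Q(S, F) = F + (-5 + 4)*sqrt(-1 + 4) = F - sqrt(3))
p(4) - Q(18, 18) = 4*(1 + 2*4) - (18 - sqrt(3)) = 4*(1 + 8) + (-18 + sqrt(3)) = 4*9 + (-18 + sqrt(3)) = 36 + (-18 + sqrt(3)) = 18 + sqrt(3)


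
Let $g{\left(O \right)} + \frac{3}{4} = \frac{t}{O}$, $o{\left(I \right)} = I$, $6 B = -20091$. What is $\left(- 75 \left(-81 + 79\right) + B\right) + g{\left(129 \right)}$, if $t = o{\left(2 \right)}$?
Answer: $- \frac{1650805}{516} \approx -3199.2$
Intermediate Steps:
$B = - \frac{6697}{2}$ ($B = \frac{1}{6} \left(-20091\right) = - \frac{6697}{2} \approx -3348.5$)
$t = 2$
$g{\left(O \right)} = - \frac{3}{4} + \frac{2}{O}$
$\left(- 75 \left(-81 + 79\right) + B\right) + g{\left(129 \right)} = \left(- 75 \left(-81 + 79\right) - \frac{6697}{2}\right) - \left(\frac{3}{4} - \frac{2}{129}\right) = \left(\left(-75\right) \left(-2\right) - \frac{6697}{2}\right) + \left(- \frac{3}{4} + 2 \cdot \frac{1}{129}\right) = \left(150 - \frac{6697}{2}\right) + \left(- \frac{3}{4} + \frac{2}{129}\right) = - \frac{6397}{2} - \frac{379}{516} = - \frac{1650805}{516}$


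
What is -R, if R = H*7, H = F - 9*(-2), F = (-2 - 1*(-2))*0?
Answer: -126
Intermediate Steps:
F = 0 (F = (-2 + 2)*0 = 0*0 = 0)
H = 18 (H = 0 - 9*(-2) = 0 + 18 = 18)
R = 126 (R = 18*7 = 126)
-R = -1*126 = -126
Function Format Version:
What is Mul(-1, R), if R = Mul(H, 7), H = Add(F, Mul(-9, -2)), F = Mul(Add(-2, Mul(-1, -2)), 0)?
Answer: -126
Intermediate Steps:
F = 0 (F = Mul(Add(-2, 2), 0) = Mul(0, 0) = 0)
H = 18 (H = Add(0, Mul(-9, -2)) = Add(0, 18) = 18)
R = 126 (R = Mul(18, 7) = 126)
Mul(-1, R) = Mul(-1, 126) = -126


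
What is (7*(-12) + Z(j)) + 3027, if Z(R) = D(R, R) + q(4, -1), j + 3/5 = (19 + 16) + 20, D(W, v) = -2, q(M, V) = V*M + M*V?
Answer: 2933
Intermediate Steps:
q(M, V) = 2*M*V (q(M, V) = M*V + M*V = 2*M*V)
j = 272/5 (j = -3/5 + ((19 + 16) + 20) = -3/5 + (35 + 20) = -3/5 + 55 = 272/5 ≈ 54.400)
Z(R) = -10 (Z(R) = -2 + 2*4*(-1) = -2 - 8 = -10)
(7*(-12) + Z(j)) + 3027 = (7*(-12) - 10) + 3027 = (-84 - 10) + 3027 = -94 + 3027 = 2933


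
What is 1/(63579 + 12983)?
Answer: 1/76562 ≈ 1.3061e-5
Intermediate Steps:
1/(63579 + 12983) = 1/76562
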